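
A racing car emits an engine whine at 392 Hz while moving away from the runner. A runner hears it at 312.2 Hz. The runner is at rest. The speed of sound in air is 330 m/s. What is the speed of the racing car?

f' = f · v/(v + v_s) ⇒ v_s = v · |1 − f/f'|.
v_s = 330 × |1 − 392/312.2| = 330 × 0.2556 ≈ 84 m/s.

84 m/s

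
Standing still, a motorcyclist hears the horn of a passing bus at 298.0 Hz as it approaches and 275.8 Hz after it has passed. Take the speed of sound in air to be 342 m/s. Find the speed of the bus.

13.2 m/s

f₁/f₂ = (v + v_s)/(v − v_s), so v_s = v · (f₁ − f₂)/(f₁ + f₂).
v_s = 342 × (298.0 − 275.8)/(298.0 + 275.8) = 342 × 22.2/573.8 ≈ 13.2 m/s.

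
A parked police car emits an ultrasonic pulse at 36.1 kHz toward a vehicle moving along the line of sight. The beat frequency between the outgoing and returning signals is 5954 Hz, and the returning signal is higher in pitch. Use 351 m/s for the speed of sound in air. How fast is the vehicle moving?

27 m/s

Double Doppler shift off a moving reflector: f₂ = f₀ · (v + u)/(v − u) (u > 0 toward emitter).
Returning signal is higher, so f₂ = f₀ + Δf = 36100 + 5954 = 42054 Hz.
Rearranging, u = v · (f₂ − f₀)/(f₂ + f₀) = 351 × 5954/78154 ≈ 27 m/s.
So the vehicle is moving at 27 m/s toward the emitter.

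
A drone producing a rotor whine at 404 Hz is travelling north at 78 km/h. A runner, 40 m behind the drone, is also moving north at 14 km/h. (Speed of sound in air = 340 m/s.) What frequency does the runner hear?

384 Hz

78 km/h = 21.67 m/s; 14 km/h = 3.889 m/s.
The runner is behind, so the drone is moving away from it while the runner is moving toward the drone.
Both move, so f' = f · (v + v_o)/(v + v_s).
f' = 404 × (340 + 3.889)/(340 + 21.67) = 404 × 343.89/361.67 ≈ 384 Hz.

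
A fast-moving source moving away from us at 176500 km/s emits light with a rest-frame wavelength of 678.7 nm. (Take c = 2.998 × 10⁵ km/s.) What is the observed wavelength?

1333.9 nm

β = v/c = 176500/299800 = 0.5887.
Relativistic Doppler for wavelength: λ' = λ₀ · √((1 + β)/(1 − β)).
λ' = 678.7 × √(1.5887/0.4113) = 678.7 × 1.96544 ≈ 1333.9 nm.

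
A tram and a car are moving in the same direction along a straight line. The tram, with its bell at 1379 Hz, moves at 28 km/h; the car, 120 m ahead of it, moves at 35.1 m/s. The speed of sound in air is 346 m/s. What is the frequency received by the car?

28 km/h = 7.778 m/s.
The car is ahead, so the tram is moving toward it while the car is moving away from the tram.
With source approaching and observer receding, f' = f · (v − v_o)/(v − v_s).
f' = 1379 × (346 − 35.1)/(346 − 7.778) = 1379 × 310.9/338.22 ≈ 1268 Hz.

1268 Hz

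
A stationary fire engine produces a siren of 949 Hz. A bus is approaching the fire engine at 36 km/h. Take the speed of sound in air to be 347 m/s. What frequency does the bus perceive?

976 Hz

36 km/h = 10 m/s.
Moving observer, stationary source: f' = f · (v + v_o)/v.
f' = 949 × (347 + 10)/347 = 949 × 357/347 ≈ 976 Hz.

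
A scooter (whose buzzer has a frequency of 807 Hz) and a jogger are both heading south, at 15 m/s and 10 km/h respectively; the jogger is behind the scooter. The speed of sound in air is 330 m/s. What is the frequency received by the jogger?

778 Hz

10 km/h = 2.778 m/s.
The jogger is behind, so the scooter is moving away from it while the jogger is moving toward the scooter.
General Doppler shift: f' = f · (v + v_o)/(v + v_s).
f' = 807 × (330 + 2.778)/(330 + 15) = 807 × 332.78/345 ≈ 778 Hz.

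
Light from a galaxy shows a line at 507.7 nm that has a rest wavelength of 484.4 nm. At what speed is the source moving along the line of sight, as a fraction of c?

0.047c

λ'/λ₀ = 1.0481 > 1 (redshift), so the source is receding.
λ'/λ₀ = √((1 + β)/(1 − β)) for a receding source ⇒ β = (r² − 1)/(r² + 1) with r = λ'/λ₀.
β = (1.0985 − 1)/(1.0985 + 1) ≈ 0.047.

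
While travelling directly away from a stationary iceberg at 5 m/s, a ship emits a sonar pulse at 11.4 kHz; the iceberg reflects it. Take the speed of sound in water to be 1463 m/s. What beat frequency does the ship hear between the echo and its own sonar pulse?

78 Hz

The iceberg receives the sound from a moving source: f₁ = f₀ · v/(v + v_e) = 11.4 × 1463/1468 ≈ 11.3612 kHz.
On the return leg the ship is a moving observer: f₂ = f₁ · (v − v_e)/v = 11.3612 × 1458/1463 ≈ 11.3223 kHz.
Beat against the emitted tone (with f₀ = 11400 Hz): |f₂ − f₀| = 2v_e·f₀/(v + v_e) = 2 × 5 × 11400/1468 ≈ 78 Hz.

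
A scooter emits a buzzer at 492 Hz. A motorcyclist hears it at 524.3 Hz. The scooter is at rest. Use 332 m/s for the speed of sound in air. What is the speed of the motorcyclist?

f' > f, so the motorcyclist is approaching.
f' = f · (v + v_o)/v ⇒ v_o = v · |f'/f − 1|.
v_o = 332 × |524.3/492 − 1| = 332 × 0.06565 ≈ 21.8 m/s.

21.8 m/s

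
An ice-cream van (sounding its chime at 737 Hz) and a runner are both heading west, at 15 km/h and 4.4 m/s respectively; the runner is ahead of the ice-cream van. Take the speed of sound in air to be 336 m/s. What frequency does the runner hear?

736 Hz

15 km/h = 4.167 m/s.
The runner is ahead, so the ice-cream van is moving toward it while the runner is moving away from the ice-cream van.
With source approaching and observer receding, f' = f · (v − v_o)/(v − v_s).
f' = 737 × (336 − 4.4)/(336 − 4.167) = 737 × 331.6/331.83 ≈ 736 Hz.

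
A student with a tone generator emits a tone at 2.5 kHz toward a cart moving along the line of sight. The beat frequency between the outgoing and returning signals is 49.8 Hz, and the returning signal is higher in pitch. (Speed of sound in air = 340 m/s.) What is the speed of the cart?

Double Doppler shift off a moving reflector: f₂ = f₀ · (v + u)/(v − u) (u > 0 toward emitter).
Returning signal is higher, so f₂ = f₀ + Δf = 2500 + 49.8 = 2549.8 Hz.
Rearranging, u = v · (f₂ − f₀)/(f₂ + f₀) = 340 × 49.8/5049.8 ≈ 3.4 m/s.
So the cart is moving at 3.4 m/s toward the emitter.

3.4 m/s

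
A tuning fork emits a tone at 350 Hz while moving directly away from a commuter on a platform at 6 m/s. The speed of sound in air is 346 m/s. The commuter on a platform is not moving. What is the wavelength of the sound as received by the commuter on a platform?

Moving source, stationary observer: f' = f · v/(v + v_s) since the source is receding.
f' = 350 × 346/(346 + 6) ≈ 344 Hz.
λ' = v/f' = 346/344.034 ≈ 1.01 m.

1.01 m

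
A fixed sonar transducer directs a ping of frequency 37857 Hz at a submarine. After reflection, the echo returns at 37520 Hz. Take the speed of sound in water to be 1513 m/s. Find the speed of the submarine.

Double Doppler shift off a moving reflector: f₂ = f₀ · (v + u)/(v − u) (u > 0 toward emitter).
Rearranging, u = v · (f₂ − f₀)/(f₂ + f₀) = 1513 × -337/75377 ≈ -6.8 m/s.
So the submarine is moving at 6.8 m/s away from the emitter.

6.8 m/s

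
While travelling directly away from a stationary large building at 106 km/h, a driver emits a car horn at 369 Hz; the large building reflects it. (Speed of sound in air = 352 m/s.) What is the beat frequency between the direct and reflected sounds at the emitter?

57.0 Hz

106 km/h = 29.44 m/s.
The large building receives the sound from a moving source: f₁ = f₀ · v/(v + v_e) = 369 × 352/381.44 ≈ 340.5 Hz.
On the return leg the driver is a moving observer: f₂ = f₁ · (v − v_e)/v = 340.5 × 322.56/352 ≈ 312.0 Hz.
Equivalently f₂ = f₀ · (v − v_e)/(v + v_e).
Beat against the emitted tone: |f₂ − f₀| = 2v_e·f₀/(v + v_e) = 2 × 29.44 × 369/381.44 ≈ 57.0 Hz.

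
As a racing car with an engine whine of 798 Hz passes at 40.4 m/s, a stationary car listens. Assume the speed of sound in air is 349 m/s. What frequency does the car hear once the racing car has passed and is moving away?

Receding: f₂ = f · v/(v + v_s) = 798 × 349/389.4 ≈ 715 Hz.

715 Hz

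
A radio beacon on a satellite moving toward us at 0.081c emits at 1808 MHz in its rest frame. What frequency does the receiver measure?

Relativistic Doppler for frequency: f' = f₀ · √((1 + β)/(1 − β)).
f' = 1808 × √(1.0810/0.9190) = 1808 × 1.08456 ≈ 1960.9 MHz.

1960.9 MHz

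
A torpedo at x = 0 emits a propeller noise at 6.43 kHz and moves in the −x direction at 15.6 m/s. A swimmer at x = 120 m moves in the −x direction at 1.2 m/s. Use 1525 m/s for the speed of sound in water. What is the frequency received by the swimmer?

6.37 kHz

The observer lies on the +x side, so the source is heading away from the observer and the observer is heading toward the source.
Both move, so f' = f · (v + v_o)/(v + v_s).
f' = 6.43 × (1525 + 1.2)/(1525 + 15.6) = 6.43 × 1526.2/1540.6 ≈ 6.37 kHz.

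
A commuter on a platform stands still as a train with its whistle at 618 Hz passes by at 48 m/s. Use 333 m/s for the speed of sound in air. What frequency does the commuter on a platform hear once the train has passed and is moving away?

Receding: f₂ = f · v/(v + v_s) = 618 × 333/381 ≈ 540 Hz.

540 Hz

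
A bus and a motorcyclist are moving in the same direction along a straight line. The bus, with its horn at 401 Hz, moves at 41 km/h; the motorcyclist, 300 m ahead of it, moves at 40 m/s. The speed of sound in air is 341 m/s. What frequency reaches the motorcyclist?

366 Hz

41 km/h = 11.39 m/s.
The motorcyclist is ahead, so the bus is moving toward it while the motorcyclist is moving away from the bus.
Both move, so f' = f · (v − v_o)/(v − v_s).
f' = 401 × (341 − 40)/(341 − 11.39) = 401 × 301/329.61 ≈ 366 Hz.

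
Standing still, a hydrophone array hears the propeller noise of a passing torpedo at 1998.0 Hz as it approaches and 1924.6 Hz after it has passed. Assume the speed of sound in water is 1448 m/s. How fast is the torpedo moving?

27 m/s

f₁/f₂ = (v + v_s)/(v − v_s), so v_s = v · (f₁ − f₂)/(f₁ + f₂).
v_s = 1448 × (1998.0 − 1924.6)/(1998.0 + 1924.6) = 1448 × 73.4/3922.6 ≈ 27 m/s.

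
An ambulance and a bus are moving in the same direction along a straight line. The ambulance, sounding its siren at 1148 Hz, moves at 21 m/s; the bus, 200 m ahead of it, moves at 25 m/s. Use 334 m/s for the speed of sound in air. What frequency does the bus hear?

The bus is ahead, so the ambulance is moving toward it while the bus is moving away from the ambulance.
With source approaching and observer receding, f' = f · (v − v_o)/(v − v_s).
f' = 1148 × (334 − 25)/(334 − 21) = 1148 × 309/313 ≈ 1133 Hz.

1133 Hz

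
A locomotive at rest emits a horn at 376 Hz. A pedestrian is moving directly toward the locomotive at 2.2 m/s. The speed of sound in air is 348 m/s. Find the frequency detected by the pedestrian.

378 Hz

Only the observer moves, toward the source, so f' = f · (v + v_o)/v.
f' = 376 × (348 + 2.2)/348 = 376 × 350.2/348 ≈ 378 Hz.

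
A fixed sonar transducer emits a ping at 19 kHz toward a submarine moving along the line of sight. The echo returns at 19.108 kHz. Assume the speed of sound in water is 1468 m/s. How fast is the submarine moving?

4.2 m/s

Double Doppler shift off a moving reflector: f₂ = f₀ · (v + u)/(v − u) (u > 0 toward emitter).
Rearranging, u = v · (f₂ − f₀)/(f₂ + f₀) = 1468 × 0.108/38.108 ≈ 4.2 m/s.
So the submarine is moving at 4.2 m/s toward the emitter.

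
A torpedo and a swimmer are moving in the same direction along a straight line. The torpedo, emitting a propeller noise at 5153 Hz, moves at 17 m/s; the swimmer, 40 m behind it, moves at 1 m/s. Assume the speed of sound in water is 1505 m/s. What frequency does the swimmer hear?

The swimmer is behind, so the torpedo is moving away from it while the swimmer is moving toward the torpedo.
Both move, so f' = f · (v + v_o)/(v + v_s).
f' = 5153 × (1505 + 1)/(1505 + 17) = 5153 × 1506/1522 ≈ 5099 Hz.

5099 Hz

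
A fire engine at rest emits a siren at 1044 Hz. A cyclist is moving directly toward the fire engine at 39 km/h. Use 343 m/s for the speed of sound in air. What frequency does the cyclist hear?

39 km/h = 10.83 m/s.
Only the observer moves, toward the source, so f' = f · (v + v_o)/v.
f' = 1044 × (343 + 10.83)/343 = 1044 × 353.83/343 ≈ 1077 Hz.

1077 Hz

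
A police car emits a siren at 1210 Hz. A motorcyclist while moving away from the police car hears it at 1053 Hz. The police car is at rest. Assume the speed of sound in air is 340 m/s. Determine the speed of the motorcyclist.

f' = f · (v − v_o)/v ⇒ v_o = v · |f'/f − 1|.
v_o = 340 × |1053/1210 − 1| = 340 × 0.1298 ≈ 44 m/s.

44 m/s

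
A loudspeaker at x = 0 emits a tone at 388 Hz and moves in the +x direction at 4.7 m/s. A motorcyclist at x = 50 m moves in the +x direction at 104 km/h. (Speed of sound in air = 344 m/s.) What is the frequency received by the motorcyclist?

360 Hz

104 km/h = 28.89 m/s.
The observer lies on the +x side, so the source is heading toward the observer and the observer is heading away from the source.
With source approaching and observer receding, f' = f · (v − v_o)/(v − v_s).
f' = 388 × (344 − 28.89)/(344 − 4.7) = 388 × 315.11/339.3 ≈ 360 Hz.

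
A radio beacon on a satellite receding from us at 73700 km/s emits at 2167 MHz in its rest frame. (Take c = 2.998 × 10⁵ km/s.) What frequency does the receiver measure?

β = v/c = 73700/299800 = 0.2458.
Relativistic Doppler for frequency: f' = f₀ · √((1 − β)/(1 + β)).
f' = 2167 × √(0.7542/1.2458) = 2167 × 0.77805 ≈ 1686.0 MHz.

1686.0 MHz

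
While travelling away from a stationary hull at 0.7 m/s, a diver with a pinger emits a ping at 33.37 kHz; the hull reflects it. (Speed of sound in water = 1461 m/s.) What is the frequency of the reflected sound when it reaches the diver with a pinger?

The hull receives the sound from a moving source: f₁ = f₀ · v/(v + v_e) = 33.37 × 1461/1461.7 ≈ 33.4 kHz.
On the return leg the diver with a pinger is a moving observer: f₂ = f₁ · (v − v_e)/v = 33.4 × 1460.3/1461 ≈ 33.3 kHz.

33.3 kHz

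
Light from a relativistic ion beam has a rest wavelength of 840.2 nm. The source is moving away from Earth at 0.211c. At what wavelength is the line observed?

1040.9 nm

Relativistic Doppler for wavelength: λ' = λ₀ · √((1 + β)/(1 − β)).
λ' = 840.2 × √(1.2110/0.7890) = 840.2 × 1.23889 ≈ 1040.9 nm.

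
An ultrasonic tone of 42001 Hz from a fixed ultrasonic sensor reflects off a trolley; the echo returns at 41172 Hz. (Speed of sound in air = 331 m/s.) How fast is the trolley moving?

3.3 m/s

Double Doppler shift off a moving reflector: f₂ = f₀ · (v + u)/(v − u) (u > 0 toward emitter).
Rearranging, u = v · (f₂ − f₀)/(f₂ + f₀) = 331 × -829/83173 ≈ -3.3 m/s.
So the trolley is moving at 3.3 m/s away from the emitter.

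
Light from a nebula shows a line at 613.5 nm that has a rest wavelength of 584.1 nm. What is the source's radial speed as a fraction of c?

0.049c

λ'/λ₀ = 1.0503 > 1 (redshift), so the source is receding.
λ'/λ₀ = √((1 + β)/(1 − β)) for a receding source ⇒ β = (r² − 1)/(r² + 1) with r = λ'/λ₀.
β = (1.1032 − 1)/(1.1032 + 1) ≈ 0.049.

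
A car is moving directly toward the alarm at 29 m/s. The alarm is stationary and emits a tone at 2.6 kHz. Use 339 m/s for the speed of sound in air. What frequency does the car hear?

2.82 kHz

Moving observer, stationary source: f' = f · (v + v_o)/v.
f' = 2.6 × (339 + 29)/339 = 2.6 × 368/339 ≈ 2.82 kHz.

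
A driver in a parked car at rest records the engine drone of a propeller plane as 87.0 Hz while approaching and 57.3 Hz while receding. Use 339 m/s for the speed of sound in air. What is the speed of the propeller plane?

70 m/s

f₁/f₂ = (v + v_s)/(v − v_s), so v_s = v · (f₁ − f₂)/(f₁ + f₂).
v_s = 339 × (87.0 − 57.3)/(87.0 + 57.3) = 339 × 29.7/144.3 ≈ 70 m/s.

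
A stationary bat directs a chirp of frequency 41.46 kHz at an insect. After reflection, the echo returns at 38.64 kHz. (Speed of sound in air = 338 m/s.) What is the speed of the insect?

Double Doppler shift off a moving reflector: f₂ = f₀ · (v + u)/(v − u) (u > 0 toward emitter).
Rearranging, u = v · (f₂ − f₀)/(f₂ + f₀) = 338 × -2.82/80.10 ≈ -11.9 m/s.
So the insect is moving at 11.9 m/s away from the emitter.

11.9 m/s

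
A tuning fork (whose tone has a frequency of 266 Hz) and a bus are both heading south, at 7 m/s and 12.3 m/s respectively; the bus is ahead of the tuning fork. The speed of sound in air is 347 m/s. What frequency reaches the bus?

The bus is ahead, so the tuning fork is moving toward it while the bus is moving away from the tuning fork.
Both move, so f' = f · (v − v_o)/(v − v_s).
f' = 266 × (347 − 12.3)/(347 − 7) = 266 × 334.7/340 ≈ 262 Hz.

262 Hz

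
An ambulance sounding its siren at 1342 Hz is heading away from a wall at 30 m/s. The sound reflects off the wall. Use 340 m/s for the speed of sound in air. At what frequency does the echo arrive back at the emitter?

The wall receives the sound from a moving source: f₁ = f₀ · v/(v + v_e) = 1342 × 340/370 ≈ 1233 Hz.
On the return leg the ambulance is a moving observer: f₂ = f₁ · (v − v_e)/v = 1233 × 310/340 ≈ 1124 Hz.
Equivalently f₂ = f₀ · (v − v_e)/(v + v_e).

1124 Hz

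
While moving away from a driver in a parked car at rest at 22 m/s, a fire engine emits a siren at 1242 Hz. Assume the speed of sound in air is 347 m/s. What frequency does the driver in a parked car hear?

Moving source, stationary observer: f' = f · v/(v + v_s) since the source is receding.
f' = 1242 × 347/(347 + 22) = 1242 × 347/369 ≈ 1168 Hz.

1168 Hz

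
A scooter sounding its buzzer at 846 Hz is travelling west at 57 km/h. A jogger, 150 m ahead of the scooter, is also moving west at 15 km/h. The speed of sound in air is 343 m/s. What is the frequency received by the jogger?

876 Hz

57 km/h = 15.83 m/s; 15 km/h = 4.167 m/s.
The jogger is ahead, so the scooter is moving toward it while the jogger is moving away from the scooter.
General Doppler shift: f' = f · (v − v_o)/(v − v_s).
f' = 846 × (343 − 4.167)/(343 − 15.83) = 846 × 338.83/327.17 ≈ 876 Hz.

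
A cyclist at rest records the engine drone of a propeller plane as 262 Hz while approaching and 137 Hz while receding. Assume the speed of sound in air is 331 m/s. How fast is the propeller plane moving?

104 m/s

f₁/f₂ = (v + v_s)/(v − v_s), so v_s = v · (f₁ − f₂)/(f₁ + f₂).
v_s = 331 × (262 − 137)/(262 + 137) = 331 × 125/399 ≈ 104 m/s.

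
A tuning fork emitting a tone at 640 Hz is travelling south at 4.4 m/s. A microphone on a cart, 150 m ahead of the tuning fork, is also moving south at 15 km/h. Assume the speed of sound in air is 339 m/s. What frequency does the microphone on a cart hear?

15 km/h = 4.167 m/s.
The microphone on a cart is ahead, so the tuning fork is moving toward it while the microphone on a cart is moving away from the tuning fork.
Both move, so f' = f · (v − v_o)/(v − v_s).
f' = 640 × (339 − 4.167)/(339 − 4.4) = 640 × 334.83/334.6 ≈ 640 Hz.

640 Hz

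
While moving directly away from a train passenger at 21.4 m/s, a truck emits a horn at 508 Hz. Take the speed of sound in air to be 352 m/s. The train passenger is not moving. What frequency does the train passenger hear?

Moving source, stationary observer: f' = f · v/(v + v_s) since the source is receding.
f' = 508 × 352/(352 + 21.4) = 508 × 352/373.4 ≈ 479 Hz.

479 Hz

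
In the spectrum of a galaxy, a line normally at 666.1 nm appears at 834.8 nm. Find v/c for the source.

0.222

λ'/λ₀ = 1.2533 > 1 (redshift), so the source is receding.
λ'/λ₀ = √((1 + β)/(1 − β)) for a receding source ⇒ β = (r² − 1)/(r² + 1) with r = λ'/λ₀.
β = (1.5707 − 1)/(1.5707 + 1) ≈ 0.222.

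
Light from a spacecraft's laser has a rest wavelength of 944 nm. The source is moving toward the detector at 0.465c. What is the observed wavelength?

570.5 nm

Relativistic Doppler for wavelength: λ' = λ₀ · √((1 − β)/(1 + β)).
λ' = 944 × √(0.5350/1.4650) = 944 × 0.60431 ≈ 570.5 nm.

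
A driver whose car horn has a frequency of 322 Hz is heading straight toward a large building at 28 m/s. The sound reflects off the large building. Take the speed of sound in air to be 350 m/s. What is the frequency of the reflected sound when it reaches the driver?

378 Hz

The large building receives the sound from a moving source: f₁ = f₀ · v/(v − v_e) = 322 × 350/322 ≈ 350 Hz.
On the return leg the driver is a moving observer: f₂ = f₁ · (v + v_e)/v = 350 × 378/350 ≈ 378 Hz.
Equivalently f₂ = f₀ · (v + v_e)/(v − v_e).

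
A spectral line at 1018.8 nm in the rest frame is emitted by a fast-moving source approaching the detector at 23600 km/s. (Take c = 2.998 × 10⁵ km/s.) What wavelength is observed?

941.5 nm

β = v/c = 23600/299800 = 0.0787.
Relativistic Doppler for wavelength: λ' = λ₀ · √((1 − β)/(1 + β)).
λ' = 1018.8 × √(0.9213/1.0787) = 1018.8 × 0.92415 ≈ 941.5 nm.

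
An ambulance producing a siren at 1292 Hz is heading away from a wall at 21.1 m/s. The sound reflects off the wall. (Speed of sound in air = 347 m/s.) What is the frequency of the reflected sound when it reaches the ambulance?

The wall receives the sound from a moving source: f₁ = f₀ · v/(v + v_e) = 1292 × 347/368.1 ≈ 1218 Hz.
On the return leg the ambulance is a moving observer: f₂ = f₁ · (v − v_e)/v = 1218 × 325.9/347 ≈ 1144 Hz.

1144 Hz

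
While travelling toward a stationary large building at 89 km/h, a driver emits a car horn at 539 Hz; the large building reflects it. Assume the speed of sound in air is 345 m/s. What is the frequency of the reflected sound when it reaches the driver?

89 km/h = 24.72 m/s.
The large building receives the sound from a moving source: f₁ = f₀ · v/(v − v_e) = 539 × 345/320.28 ≈ 581 Hz.
On the return leg the driver is a moving observer: f₂ = f₁ · (v + v_e)/v = 581 × 369.72/345 ≈ 622 Hz.

622 Hz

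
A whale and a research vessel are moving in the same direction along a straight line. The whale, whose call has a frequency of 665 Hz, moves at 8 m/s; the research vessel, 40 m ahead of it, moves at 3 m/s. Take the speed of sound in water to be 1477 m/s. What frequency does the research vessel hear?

The research vessel is ahead, so the whale is moving toward it while the research vessel is moving away from the whale.
General Doppler shift: f' = f · (v − v_o)/(v − v_s).
f' = 665 × (1477 − 3)/(1477 − 8) = 665 × 1474/1469 ≈ 667 Hz.

667 Hz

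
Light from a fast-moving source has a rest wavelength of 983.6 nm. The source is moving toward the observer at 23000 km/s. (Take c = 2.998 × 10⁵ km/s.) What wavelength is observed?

910.8 nm

β = v/c = 23000/299800 = 0.0767.
Relativistic Doppler for wavelength: λ' = λ₀ · √((1 − β)/(1 + β)).
λ' = 983.6 × √(0.9233/1.0767) = 983.6 × 0.92601 ≈ 910.8 nm.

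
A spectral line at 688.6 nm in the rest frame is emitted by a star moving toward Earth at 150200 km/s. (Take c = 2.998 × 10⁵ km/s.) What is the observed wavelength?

397.0 nm

β = v/c = 150200/299800 = 0.5010.
Relativistic Doppler for wavelength: λ' = λ₀ · √((1 − β)/(1 + β)).
λ' = 688.6 × √(0.4990/1.5010) = 688.6 × 0.57658 ≈ 397.0 nm.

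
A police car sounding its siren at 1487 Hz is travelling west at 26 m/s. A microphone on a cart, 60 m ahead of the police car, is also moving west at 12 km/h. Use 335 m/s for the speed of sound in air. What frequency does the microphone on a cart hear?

1596 Hz

12 km/h = 3.333 m/s.
The microphone on a cart is ahead, so the police car is moving toward it while the microphone on a cart is moving away from the police car.
Both move, so f' = f · (v − v_o)/(v − v_s).
f' = 1487 × (335 − 3.333)/(335 − 26) = 1487 × 331.67/309 ≈ 1596 Hz.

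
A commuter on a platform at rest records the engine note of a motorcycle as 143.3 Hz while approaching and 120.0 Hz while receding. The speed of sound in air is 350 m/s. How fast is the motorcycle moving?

f₁/f₂ = (v + v_s)/(v − v_s), so v_s = v · (f₁ − f₂)/(f₁ + f₂).
v_s = 350 × (143.3 − 120.0)/(143.3 + 120.0) = 350 × 23.3/263.3 ≈ 31 m/s.

31 m/s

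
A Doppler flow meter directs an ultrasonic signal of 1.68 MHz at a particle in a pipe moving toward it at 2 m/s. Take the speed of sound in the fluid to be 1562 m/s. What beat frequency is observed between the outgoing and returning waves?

The particle in a pipe first receives the wave as a moving observer: f₁ = f₀ · (v + u)/v = 1.68 × (1562 + 2)/1562 ≈ 1.68215 MHz.
On reflection it acts as a source moving toward the stationary detector: f₂ = f₁ · v/(v − u) = 1.68215 × 1562/1560 ≈ 1.68431 MHz.
Equivalently f₂ = f₀ · (v + u)/(v − u).
Beat frequency (with f₀ = 1680000 Hz): |f₂ − f₀| = 2u·f₀/(v − u) = 2 × 2 × 1680000/1560 ≈ 4308 Hz.

4308 Hz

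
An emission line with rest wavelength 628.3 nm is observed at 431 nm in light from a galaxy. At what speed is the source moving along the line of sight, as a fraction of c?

λ'/λ₀ = 0.6860 < 1 (blueshift), so the source is approaching.
λ'/λ₀ = √((1 − β)/(1 + β)) for an approaching source ⇒ β = (1 − r²)/(1 + r²) with r = λ'/λ₀.
β = (1 − 0.4706)/(1 + 0.4706) ≈ 0.360.

0.360c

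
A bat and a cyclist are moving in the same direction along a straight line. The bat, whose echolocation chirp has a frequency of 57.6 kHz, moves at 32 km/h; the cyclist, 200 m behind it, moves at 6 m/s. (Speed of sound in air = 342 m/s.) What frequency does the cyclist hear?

32 km/h = 8.889 m/s.
The cyclist is behind, so the bat is moving away from it while the cyclist is moving toward the bat.
General Doppler shift: f' = f · (v + v_o)/(v + v_s).
f' = 57.6 × (342 + 6)/(342 + 8.889) = 57.6 × 348/350.89 ≈ 57.1 kHz.

57.1 kHz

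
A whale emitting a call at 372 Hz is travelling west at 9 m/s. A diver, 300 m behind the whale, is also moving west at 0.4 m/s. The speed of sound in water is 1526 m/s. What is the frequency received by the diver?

The diver is behind, so the whale is moving away from it while the diver is moving toward the whale.
Both move, so f' = f · (v + v_o)/(v + v_s).
f' = 372 × (1526 + 0.4)/(1526 + 9) = 372 × 1526.4/1535 ≈ 370 Hz.

370 Hz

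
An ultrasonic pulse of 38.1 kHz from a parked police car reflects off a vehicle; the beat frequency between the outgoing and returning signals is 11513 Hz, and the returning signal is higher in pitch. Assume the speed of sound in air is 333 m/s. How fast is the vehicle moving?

44 m/s

Double Doppler shift off a moving reflector: f₂ = f₀ · (v + u)/(v − u) (u > 0 toward emitter).
Returning signal is higher, so f₂ = f₀ + Δf = 38100 + 11513 = 49613 Hz.
Rearranging, u = v · (f₂ − f₀)/(f₂ + f₀) = 333 × 11513/87713 ≈ 44 m/s.
So the vehicle is moving at 44 m/s toward the emitter.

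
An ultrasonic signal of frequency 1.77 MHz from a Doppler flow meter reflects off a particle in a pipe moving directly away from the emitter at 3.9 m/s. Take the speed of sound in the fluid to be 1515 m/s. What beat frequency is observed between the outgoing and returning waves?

The particle in a pipe first receives the wave as a moving observer: f₁ = f₀ · (v − u)/v = 1.77 × (1515 − 3.9)/1515 ≈ 1.76544 MHz.
On reflection it acts as a source moving away from the stationary detector: f₂ = f₁ · v/(v + u) = 1.76544 × 1515/1518.9 ≈ 1.76091 MHz.
Beat frequency (with f₀ = 1770000 Hz): |f₂ − f₀| = 2u·f₀/(v + u) = 2 × 3.9 × 1770000/1518.9 ≈ 9089 Hz.

9089 Hz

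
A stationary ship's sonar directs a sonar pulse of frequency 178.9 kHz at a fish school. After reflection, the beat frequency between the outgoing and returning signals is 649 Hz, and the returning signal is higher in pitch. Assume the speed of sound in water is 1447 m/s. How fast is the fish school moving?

2.62 m/s

Double Doppler shift off a moving reflector: f₂ = f₀ · (v + u)/(v − u) (u > 0 toward emitter).
Returning signal is higher, so f₂ = f₀ + Δf = 178900 + 649 = 179549 Hz.
Rearranging, u = v · (f₂ − f₀)/(f₂ + f₀) = 1447 × 649/358449 ≈ 2.62 m/s.
So the fish school is moving at 2.62 m/s toward the emitter.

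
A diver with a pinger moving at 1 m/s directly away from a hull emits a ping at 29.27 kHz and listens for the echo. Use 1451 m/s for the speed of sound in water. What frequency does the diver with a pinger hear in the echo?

The hull receives the sound from a moving source: f₁ = f₀ · v/(v + v_e) = 29.27 × 1451/1452 ≈ 29.2 kHz.
On the return leg the diver with a pinger is a moving observer: f₂ = f₁ · (v − v_e)/v = 29.2 × 1450/1451 ≈ 29.2 kHz.
Equivalently f₂ = f₀ · (v − v_e)/(v + v_e).

29.2 kHz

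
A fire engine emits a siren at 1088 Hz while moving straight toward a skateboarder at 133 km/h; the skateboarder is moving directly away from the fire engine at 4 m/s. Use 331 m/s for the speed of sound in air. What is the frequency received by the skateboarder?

1210 Hz

133 km/h = 36.94 m/s.
General Doppler shift: f' = f · (v − v_o)/(v − v_s).
f' = 1088 × (331 − 4)/(331 − 36.94) = 1088 × 327/294.06 ≈ 1210 Hz.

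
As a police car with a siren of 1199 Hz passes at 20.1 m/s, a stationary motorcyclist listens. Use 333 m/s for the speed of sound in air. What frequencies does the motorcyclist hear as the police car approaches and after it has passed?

1276 Hz approaching; 1131 Hz receding

Approaching: f₁ = f · v/(v − v_s) = 1199 × 333/312.9 ≈ 1276 Hz.
Receding: f₂ = f · v/(v + v_s) = 1199 × 333/353.1 ≈ 1131 Hz.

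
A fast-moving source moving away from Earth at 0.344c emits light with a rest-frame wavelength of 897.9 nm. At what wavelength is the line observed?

Relativistic Doppler for wavelength: λ' = λ₀ · √((1 + β)/(1 − β)).
λ' = 897.9 × √(1.3440/0.6560) = 897.9 × 1.43136 ≈ 1285.2 nm.

1285.2 nm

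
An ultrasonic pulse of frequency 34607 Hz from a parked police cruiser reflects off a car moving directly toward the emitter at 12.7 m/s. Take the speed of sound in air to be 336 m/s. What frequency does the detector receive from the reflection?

At the car (a moving observer), f₁ = f₀ · (v + u)/v = 34607 × 348.7/336 ≈ 35915 Hz.
On reflection it acts as a source moving toward the stationary detector: f₂ = f₁ · v/(v − u) = 35915 × 336/323.3 ≈ 37326 Hz.
Equivalently f₂ = f₀ · (v + u)/(v − u).

37326 Hz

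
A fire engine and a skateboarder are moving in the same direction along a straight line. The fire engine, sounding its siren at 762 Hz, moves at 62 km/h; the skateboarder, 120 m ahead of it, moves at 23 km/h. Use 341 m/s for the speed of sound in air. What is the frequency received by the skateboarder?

62 km/h = 17.22 m/s; 23 km/h = 6.389 m/s.
The skateboarder is ahead, so the fire engine is moving toward it while the skateboarder is moving away from the fire engine.
With source approaching and observer receding, f' = f · (v − v_o)/(v − v_s).
f' = 762 × (341 − 6.389)/(341 − 17.22) = 762 × 334.61/323.78 ≈ 787 Hz.

787 Hz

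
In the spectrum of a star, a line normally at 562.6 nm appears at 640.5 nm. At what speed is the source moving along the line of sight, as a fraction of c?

0.129

λ'/λ₀ = 1.1385 > 1 (redshift), so the source is receding.
λ'/λ₀ = √((1 + β)/(1 − β)) for a receding source ⇒ β = (r² − 1)/(r² + 1) with r = λ'/λ₀.
β = (1.2961 − 1)/(1.2961 + 1) ≈ 0.129.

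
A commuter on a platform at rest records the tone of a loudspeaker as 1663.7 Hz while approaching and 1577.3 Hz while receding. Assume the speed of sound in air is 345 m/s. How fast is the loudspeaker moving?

f₁/f₂ = (v + v_s)/(v − v_s), so v_s = v · (f₁ − f₂)/(f₁ + f₂).
v_s = 345 × (1663.7 − 1577.3)/(1663.7 + 1577.3) = 345 × 86.4/3241.0 ≈ 9.2 m/s.

9.2 m/s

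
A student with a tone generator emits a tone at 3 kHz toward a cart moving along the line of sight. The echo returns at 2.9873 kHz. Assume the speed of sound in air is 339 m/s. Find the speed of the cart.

Double Doppler shift off a moving reflector: f₂ = f₀ · (v + u)/(v − u) (u > 0 toward emitter).
Rearranging, u = v · (f₂ − f₀)/(f₂ + f₀) = 339 × -0.0127/5.9873 ≈ -0.72 m/s.
So the cart is moving at 0.72 m/s away from the emitter.

0.72 m/s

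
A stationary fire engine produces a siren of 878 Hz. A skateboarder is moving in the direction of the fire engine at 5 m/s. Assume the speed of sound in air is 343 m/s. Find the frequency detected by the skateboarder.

Moving observer, stationary source: f' = f · (v + v_o)/v.
f' = 878 × (343 + 5)/343 = 878 × 348/343 ≈ 891 Hz.

891 Hz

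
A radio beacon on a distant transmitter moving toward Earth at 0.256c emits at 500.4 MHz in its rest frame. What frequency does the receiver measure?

650.2 MHz

Relativistic Doppler for frequency: f' = f₀ · √((1 + β)/(1 − β)).
f' = 500.4 × √(1.2560/0.7440) = 500.4 × 1.29930 ≈ 650.2 MHz.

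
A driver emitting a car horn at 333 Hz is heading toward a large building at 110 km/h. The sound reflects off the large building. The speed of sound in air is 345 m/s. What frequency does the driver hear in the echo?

110 km/h = 30.56 m/s.
The large building receives the sound from a moving source: f₁ = f₀ · v/(v − v_e) = 333 × 345/314.44 ≈ 365 Hz.
On the return leg the driver is a moving observer: f₂ = f₁ · (v + v_e)/v = 365 × 375.56/345 ≈ 398 Hz.

398 Hz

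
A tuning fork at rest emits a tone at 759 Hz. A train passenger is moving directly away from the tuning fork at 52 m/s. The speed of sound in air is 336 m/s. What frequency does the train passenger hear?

Only the observer moves, away from the source, so f' = f · (v − v_o)/v.
f' = 759 × (336 − 52)/336 = 759 × 284/336 ≈ 642 Hz.

642 Hz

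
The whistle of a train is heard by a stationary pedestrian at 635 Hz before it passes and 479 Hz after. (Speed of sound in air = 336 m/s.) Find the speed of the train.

47 m/s

f₁/f₂ = (v + v_s)/(v − v_s), so v_s = v · (f₁ − f₂)/(f₁ + f₂).
v_s = 336 × (635 − 479)/(635 + 479) = 336 × 156/1114 ≈ 47 m/s.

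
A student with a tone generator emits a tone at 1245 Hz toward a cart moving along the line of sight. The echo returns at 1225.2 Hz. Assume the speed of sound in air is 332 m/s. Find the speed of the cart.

Double Doppler shift off a moving reflector: f₂ = f₀ · (v + u)/(v − u) (u > 0 toward emitter).
Rearranging, u = v · (f₂ − f₀)/(f₂ + f₀) = 332 × -19.8/2470.2 ≈ -2.66 m/s.
So the cart is moving at 2.66 m/s away from the emitter.

2.66 m/s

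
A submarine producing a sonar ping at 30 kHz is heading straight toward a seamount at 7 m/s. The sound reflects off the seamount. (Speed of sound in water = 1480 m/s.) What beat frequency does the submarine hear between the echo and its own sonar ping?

The seamount receives the sound from a moving source: f₁ = f₀ · v/(v − v_e) = 30 × 1480/1473 ≈ 30.143 kHz.
On the return leg the submarine is a moving observer: f₂ = f₁ · (v + v_e)/v = 30.143 × 1487/1480 ≈ 30.285 kHz.
Beat against the emitted tone (with f₀ = 30000 Hz): |f₂ − f₀| = 2v_e·f₀/(v − v_e) = 2 × 7 × 30000/1473 ≈ 285 Hz.

285 Hz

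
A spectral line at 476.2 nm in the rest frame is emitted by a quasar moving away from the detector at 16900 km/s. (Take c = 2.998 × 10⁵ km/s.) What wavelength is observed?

β = v/c = 16900/299800 = 0.0564.
Relativistic Doppler for wavelength: λ' = λ₀ · √((1 + β)/(1 − β)).
λ' = 476.2 × √(1.0564/0.9436) = 476.2 × 1.05805 ≈ 503.8 nm.

503.8 nm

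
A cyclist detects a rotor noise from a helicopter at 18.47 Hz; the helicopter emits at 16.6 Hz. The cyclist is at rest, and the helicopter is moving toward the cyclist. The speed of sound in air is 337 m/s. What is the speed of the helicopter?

34 m/s

f' = f · v/(v − v_s) ⇒ v_s = v · |1 − f/f'|.
v_s = 337 × |1 − 16.6/18.47| = 337 × 0.1012 ≈ 34 m/s.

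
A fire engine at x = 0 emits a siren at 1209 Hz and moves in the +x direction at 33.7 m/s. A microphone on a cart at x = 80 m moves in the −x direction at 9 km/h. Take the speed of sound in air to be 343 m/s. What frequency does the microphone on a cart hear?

1350 Hz

9 km/h = 2.5 m/s.
The observer lies on the +x side, so the source is heading toward the observer and the observer is heading toward the source.
With source approaching and observer approaching, f' = f · (v + v_o)/(v − v_s).
f' = 1209 × (343 + 2.5)/(343 − 33.7) = 1209 × 345.5/309.3 ≈ 1350 Hz.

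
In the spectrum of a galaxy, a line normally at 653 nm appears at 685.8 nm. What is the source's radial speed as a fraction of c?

0.049

λ'/λ₀ = 1.0502 > 1 (redshift), so the source is receding.
λ'/λ₀ = √((1 + β)/(1 − β)) for a receding source ⇒ β = (r² − 1)/(r² + 1) with r = λ'/λ₀.
β = (1.1030 − 1)/(1.1030 + 1) ≈ 0.049.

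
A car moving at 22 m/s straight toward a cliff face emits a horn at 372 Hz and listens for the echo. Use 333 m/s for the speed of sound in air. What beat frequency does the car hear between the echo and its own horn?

The cliff face receives the sound from a moving source: f₁ = f₀ · v/(v − v_e) = 372 × 333/311 ≈ 398.3 Hz.
On the return leg the car is a moving observer: f₂ = f₁ · (v + v_e)/v = 398.3 × 355/333 ≈ 424.6 Hz.
Beat against the emitted tone: |f₂ − f₀| = 2v_e·f₀/(v − v_e) = 2 × 22 × 372/311 ≈ 52.6 Hz.

52.6 Hz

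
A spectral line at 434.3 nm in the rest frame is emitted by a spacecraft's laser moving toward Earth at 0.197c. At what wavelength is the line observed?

355.7 nm

Relativistic Doppler for wavelength: λ' = λ₀ · √((1 − β)/(1 + β)).
λ' = 434.3 × √(0.8030/1.1970) = 434.3 × 0.81905 ≈ 355.7 nm.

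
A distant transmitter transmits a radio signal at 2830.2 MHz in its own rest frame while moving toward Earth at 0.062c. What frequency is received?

3011.5 MHz

Relativistic Doppler for frequency: f' = f₀ · √((1 + β)/(1 − β)).
f' = 2830.2 × √(1.0620/0.9380) = 2830.2 × 1.06405 ≈ 3011.5 MHz.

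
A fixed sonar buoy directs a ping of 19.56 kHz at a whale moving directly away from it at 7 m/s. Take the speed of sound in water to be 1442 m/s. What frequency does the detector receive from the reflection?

The whale first receives the wave as a moving observer: f₁ = f₀ · (v − u)/v = 19.56 × (1442 − 7)/1442 ≈ 19.47 kHz.
On reflection it acts as a source moving away from the stationary detector: f₂ = f₁ · v/(v + u) = 19.47 × 1442/1449 ≈ 19.37 kHz.
Equivalently f₂ = f₀ · (v − u)/(v + u).

19.37 kHz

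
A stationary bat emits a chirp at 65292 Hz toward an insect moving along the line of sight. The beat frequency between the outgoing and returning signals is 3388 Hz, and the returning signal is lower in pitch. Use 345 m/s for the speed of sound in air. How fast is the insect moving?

9.2 m/s

Double Doppler shift off a moving reflector: f₂ = f₀ · (v + u)/(v − u) (u > 0 toward emitter).
Returning signal is lower, so f₂ = f₀ − Δf = 65292 − 3388 = 61904 Hz.
Rearranging, u = v · (f₂ − f₀)/(f₂ + f₀) = 345 × -3388/127196 ≈ -9.2 m/s.
So the insect is moving at 9.2 m/s away from the emitter.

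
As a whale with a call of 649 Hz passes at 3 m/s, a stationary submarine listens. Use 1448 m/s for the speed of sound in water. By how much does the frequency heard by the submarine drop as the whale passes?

Approaching: f₁ = f · v/(v − v_s) = 649 × 1448/1445 ≈ 650.35 Hz.
Receding: f₂ = f · v/(v + v_s) = 649 × 1448/1451 ≈ 647.66 Hz.
Drop: f₁ − f₂ = 2f·v·v_s/(v² − v_s²) = 2 × 649 × 1448 × 3/(1448² − 3²) ≈ 2.69 Hz.

2.69 Hz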